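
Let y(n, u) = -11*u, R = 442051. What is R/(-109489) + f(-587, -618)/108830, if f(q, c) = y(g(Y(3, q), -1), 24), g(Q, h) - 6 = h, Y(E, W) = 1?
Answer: -24068657713/5957843935 ≈ -4.0398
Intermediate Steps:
g(Q, h) = 6 + h
f(q, c) = -264 (f(q, c) = -11*24 = -264)
R/(-109489) + f(-587, -618)/108830 = 442051/(-109489) - 264/108830 = 442051*(-1/109489) - 264*1/108830 = -442051/109489 - 132/54415 = -24068657713/5957843935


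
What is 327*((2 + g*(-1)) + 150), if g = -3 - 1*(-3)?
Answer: 49704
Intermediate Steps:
g = 0 (g = -3 + 3 = 0)
327*((2 + g*(-1)) + 150) = 327*((2 + 0*(-1)) + 150) = 327*((2 + 0) + 150) = 327*(2 + 150) = 327*152 = 49704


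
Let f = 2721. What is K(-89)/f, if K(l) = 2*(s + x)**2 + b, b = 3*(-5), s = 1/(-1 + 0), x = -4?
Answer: 35/2721 ≈ 0.012863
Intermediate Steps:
s = -1 (s = 1/(-1) = -1)
b = -15
K(l) = 35 (K(l) = 2*(-1 - 4)**2 - 15 = 2*(-5)**2 - 15 = 2*25 - 15 = 50 - 15 = 35)
K(-89)/f = 35/2721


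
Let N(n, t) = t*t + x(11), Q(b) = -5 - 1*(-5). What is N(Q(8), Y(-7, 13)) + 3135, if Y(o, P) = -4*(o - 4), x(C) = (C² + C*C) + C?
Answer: 5324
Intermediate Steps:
Q(b) = 0 (Q(b) = -5 + 5 = 0)
x(C) = C + 2*C² (x(C) = (C² + C²) + C = 2*C² + C = C + 2*C²)
Y(o, P) = 16 - 4*o (Y(o, P) = -4*(-4 + o) = 16 - 4*o)
N(n, t) = 253 + t² (N(n, t) = t*t + 11*(1 + 2*11) = t² + 11*(1 + 22) = t² + 11*23 = t² + 253 = 253 + t²)
N(Q(8), Y(-7, 13)) + 3135 = (253 + (16 - 4*(-7))²) + 3135 = (253 + (16 + 28)²) + 3135 = (253 + 44²) + 3135 = (253 + 1936) + 3135 = 2189 + 3135 = 5324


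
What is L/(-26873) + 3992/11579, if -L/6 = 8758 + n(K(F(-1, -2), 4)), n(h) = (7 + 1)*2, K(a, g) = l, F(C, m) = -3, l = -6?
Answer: 716841892/311162467 ≈ 2.3038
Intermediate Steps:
K(a, g) = -6
n(h) = 16 (n(h) = 8*2 = 16)
L = -52644 (L = -6*(8758 + 16) = -6*8774 = -52644)
L/(-26873) + 3992/11579 = -52644/(-26873) + 3992/11579 = -52644*(-1/26873) + 3992*(1/11579) = 52644/26873 + 3992/11579 = 716841892/311162467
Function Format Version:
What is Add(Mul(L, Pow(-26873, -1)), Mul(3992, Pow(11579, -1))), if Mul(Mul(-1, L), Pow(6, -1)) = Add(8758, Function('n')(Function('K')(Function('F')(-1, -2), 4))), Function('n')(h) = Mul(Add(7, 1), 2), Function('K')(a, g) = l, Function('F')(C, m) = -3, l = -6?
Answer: Rational(716841892, 311162467) ≈ 2.3038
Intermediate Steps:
Function('K')(a, g) = -6
Function('n')(h) = 16 (Function('n')(h) = Mul(8, 2) = 16)
L = -52644 (L = Mul(-6, Add(8758, 16)) = Mul(-6, 8774) = -52644)
Add(Mul(L, Pow(-26873, -1)), Mul(3992, Pow(11579, -1))) = Add(Mul(-52644, Pow(-26873, -1)), Mul(3992, Pow(11579, -1))) = Add(Mul(-52644, Rational(-1, 26873)), Mul(3992, Rational(1, 11579))) = Add(Rational(52644, 26873), Rational(3992, 11579)) = Rational(716841892, 311162467)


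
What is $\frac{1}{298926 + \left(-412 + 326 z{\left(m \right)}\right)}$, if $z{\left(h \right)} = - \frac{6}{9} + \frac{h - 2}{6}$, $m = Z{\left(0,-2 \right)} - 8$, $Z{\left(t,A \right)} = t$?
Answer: $\frac{3}{893260} \approx 3.3585 \cdot 10^{-6}$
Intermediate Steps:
$m = -8$ ($m = 0 - 8 = -8$)
$z{\left(h \right)} = -1 + \frac{h}{6}$ ($z{\left(h \right)} = \left(-6\right) \frac{1}{9} + \left(-2 + h\right) \frac{1}{6} = - \frac{2}{3} + \left(- \frac{1}{3} + \frac{h}{6}\right) = -1 + \frac{h}{6}$)
$\frac{1}{298926 + \left(-412 + 326 z{\left(m \right)}\right)} = \frac{1}{298926 + \left(-412 + 326 \left(-1 + \frac{1}{6} \left(-8\right)\right)\right)} = \frac{1}{298926 + \left(-412 + 326 \left(-1 - \frac{4}{3}\right)\right)} = \frac{1}{298926 + \left(-412 + 326 \left(- \frac{7}{3}\right)\right)} = \frac{1}{298926 - \frac{3518}{3}} = \frac{1}{\frac{893260}{3}} = \frac{3}{893260}$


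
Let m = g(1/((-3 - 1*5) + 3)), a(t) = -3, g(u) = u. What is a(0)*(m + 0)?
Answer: 3/5 ≈ 0.60000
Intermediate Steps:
m = -1/5 (m = 1/((-3 - 1*5) + 3) = 1/((-3 - 5) + 3) = 1/(-8 + 3) = 1/(-5) = -1/5 ≈ -0.20000)
a(0)*(m + 0) = -3*(-1/5 + 0) = -3*(-1/5) = 3/5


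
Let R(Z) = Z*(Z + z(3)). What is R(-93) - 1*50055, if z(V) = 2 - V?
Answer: -41313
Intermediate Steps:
R(Z) = Z*(-1 + Z) (R(Z) = Z*(Z + (2 - 1*3)) = Z*(Z + (2 - 3)) = Z*(Z - 1) = Z*(-1 + Z))
R(-93) - 1*50055 = -93*(-1 - 93) - 1*50055 = -93*(-94) - 50055 = 8742 - 50055 = -41313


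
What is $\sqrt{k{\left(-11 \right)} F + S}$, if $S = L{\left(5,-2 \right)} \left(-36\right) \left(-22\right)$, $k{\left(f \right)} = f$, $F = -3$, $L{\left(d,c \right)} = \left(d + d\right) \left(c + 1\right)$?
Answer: $i \sqrt{7887} \approx 88.809 i$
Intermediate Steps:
$L{\left(d,c \right)} = 2 d \left(1 + c\right)$
$S = -7920$ ($S = 2 \cdot 5 \left(1 - 2\right) \left(-36\right) \left(-22\right) = 2 \cdot 5 \left(-1\right) \left(-36\right) \left(-22\right) = \left(-10\right) \left(-36\right) \left(-22\right) = 360 \left(-22\right) = -7920$)
$\sqrt{k{\left(-11 \right)} F + S} = \sqrt{\left(-11\right) \left(-3\right) - 7920} = \sqrt{33 - 7920} = \sqrt{-7887} = i \sqrt{7887}$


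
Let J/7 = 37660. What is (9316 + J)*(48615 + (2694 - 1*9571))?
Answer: 11391802768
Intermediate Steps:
J = 263620 (J = 7*37660 = 263620)
(9316 + J)*(48615 + (2694 - 1*9571)) = (9316 + 263620)*(48615 + (2694 - 1*9571)) = 272936*(48615 + (2694 - 9571)) = 272936*(48615 - 6877) = 272936*41738 = 11391802768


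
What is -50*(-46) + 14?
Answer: 2314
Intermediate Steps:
-50*(-46) + 14 = 2300 + 14 = 2314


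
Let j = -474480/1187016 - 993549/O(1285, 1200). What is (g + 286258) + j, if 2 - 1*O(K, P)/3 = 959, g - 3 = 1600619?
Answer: 89326661469547/47332263 ≈ 1.8872e+6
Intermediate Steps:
g = 1600622 (g = 3 + 1600619 = 1600622)
O(K, P) = -2871 (O(K, P) = 6 - 3*959 = 6 - 2877 = -2871)
j = 16361060107/47332263 (j = -474480/1187016 - 993549/(-2871) = -474480*1/1187016 - 993549*(-1/2871) = -19770/49459 + 331183/957 = 16361060107/47332263 ≈ 345.66)
(g + 286258) + j = (1600622 + 286258) + 16361060107/47332263 = 1886880 + 16361060107/47332263 = 89326661469547/47332263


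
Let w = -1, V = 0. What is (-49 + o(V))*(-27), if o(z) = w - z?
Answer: 1350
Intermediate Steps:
o(z) = -1 - z
(-49 + o(V))*(-27) = (-49 + (-1 - 1*0))*(-27) = (-49 + (-1 + 0))*(-27) = (-49 - 1)*(-27) = -50*(-27) = 1350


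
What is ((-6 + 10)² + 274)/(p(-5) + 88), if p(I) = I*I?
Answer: 290/113 ≈ 2.5664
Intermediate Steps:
p(I) = I²
((-6 + 10)² + 274)/(p(-5) + 88) = ((-6 + 10)² + 274)/((-5)² + 88) = (4² + 274)/(25 + 88) = (16 + 274)/113 = 290*(1/113) = 290/113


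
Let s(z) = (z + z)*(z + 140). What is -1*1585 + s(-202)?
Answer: 23463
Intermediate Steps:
s(z) = 2*z*(140 + z) (s(z) = (2*z)*(140 + z) = 2*z*(140 + z))
-1*1585 + s(-202) = -1*1585 + 2*(-202)*(140 - 202) = -1585 + 2*(-202)*(-62) = -1585 + 25048 = 23463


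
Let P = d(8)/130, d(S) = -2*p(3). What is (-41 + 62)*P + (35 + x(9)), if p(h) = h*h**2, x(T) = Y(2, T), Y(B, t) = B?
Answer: 1838/65 ≈ 28.277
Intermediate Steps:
x(T) = 2
p(h) = h**3
d(S) = -54 (d(S) = -2*3**3 = -2*27 = -54)
P = -27/65 (P = -54/130 = -54*1/130 = -27/65 ≈ -0.41538)
(-41 + 62)*P + (35 + x(9)) = (-41 + 62)*(-27/65) + (35 + 2) = 21*(-27/65) + 37 = -567/65 + 37 = 1838/65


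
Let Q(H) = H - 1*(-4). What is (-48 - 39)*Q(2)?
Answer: -522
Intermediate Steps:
Q(H) = 4 + H (Q(H) = H + 4 = 4 + H)
(-48 - 39)*Q(2) = (-48 - 39)*(4 + 2) = -87*6 = -522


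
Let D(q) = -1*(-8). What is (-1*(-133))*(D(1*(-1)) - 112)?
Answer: -13832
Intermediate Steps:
D(q) = 8
(-1*(-133))*(D(1*(-1)) - 112) = (-1*(-133))*(8 - 112) = 133*(-104) = -13832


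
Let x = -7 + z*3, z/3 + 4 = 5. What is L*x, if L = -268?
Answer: -536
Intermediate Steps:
z = 3 (z = -12 + 3*5 = -12 + 15 = 3)
x = 2 (x = -7 + 3*3 = -7 + 9 = 2)
L*x = -268*2 = -536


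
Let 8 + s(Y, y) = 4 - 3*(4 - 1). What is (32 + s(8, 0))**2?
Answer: 361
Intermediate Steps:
s(Y, y) = -13 (s(Y, y) = -8 + (4 - 3*(4 - 1)) = -8 + (4 - 3*3) = -8 + (4 - 1*9) = -8 + (4 - 9) = -8 - 5 = -13)
(32 + s(8, 0))**2 = (32 - 13)**2 = 19**2 = 361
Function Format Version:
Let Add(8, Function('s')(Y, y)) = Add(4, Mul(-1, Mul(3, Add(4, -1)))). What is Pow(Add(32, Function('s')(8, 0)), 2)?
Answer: 361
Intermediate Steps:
Function('s')(Y, y) = -13 (Function('s')(Y, y) = Add(-8, Add(4, Mul(-1, Mul(3, Add(4, -1))))) = Add(-8, Add(4, Mul(-1, Mul(3, 3)))) = Add(-8, Add(4, Mul(-1, 9))) = Add(-8, Add(4, -9)) = Add(-8, -5) = -13)
Pow(Add(32, Function('s')(8, 0)), 2) = Pow(Add(32, -13), 2) = Pow(19, 2) = 361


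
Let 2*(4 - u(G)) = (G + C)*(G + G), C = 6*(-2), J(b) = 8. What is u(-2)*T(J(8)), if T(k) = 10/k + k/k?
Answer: -54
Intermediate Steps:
T(k) = 1 + 10/k (T(k) = 10/k + 1 = 1 + 10/k)
C = -12
u(G) = 4 - G*(-12 + G) (u(G) = 4 - (G - 12)*(G + G)/2 = 4 - (-12 + G)*2*G/2 = 4 - G*(-12 + G))
u(-2)*T(J(8)) = (4 - 1*(-2)² + 12*(-2))*((10 + 8)/8) = (4 - 1*4 - 24)*((⅛)*18) = (4 - 4 - 24)*(9/4) = -24*9/4 = -54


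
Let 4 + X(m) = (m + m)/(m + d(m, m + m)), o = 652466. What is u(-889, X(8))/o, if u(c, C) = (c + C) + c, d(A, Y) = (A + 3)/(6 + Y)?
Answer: -15131/5545961 ≈ -0.0027283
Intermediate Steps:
d(A, Y) = (3 + A)/(6 + Y)
X(m) = -4 + 2*m/(m + (3 + m)/(6 + 2*m)) (X(m) = -4 + (m + m)/(m + (3 + m)/(6 + (m + m))) = -4 + (2*m)/(m + (3 + m)/(6 + 2*m)) = -4 + 2*m/(m + (3 + m)/(6 + 2*m)))
u(c, C) = C + 2*c (u(c, C) = (C + c) + c = C + 2*c)
u(-889, X(8))/o = (4*(-1 - 1*8)/(1 + 2*8) + 2*(-889))/652466 = (4*(-1 - 8)/(1 + 16) - 1778)*(1/652466) = (4*(-9)/17 - 1778)*(1/652466) = (4*(1/17)*(-9) - 1778)*(1/652466) = (-36/17 - 1778)*(1/652466) = -30262/17*1/652466 = -15131/5545961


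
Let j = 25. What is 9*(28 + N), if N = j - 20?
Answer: 297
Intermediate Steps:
N = 5 (N = 25 - 20 = 5)
9*(28 + N) = 9*(28 + 5) = 9*33 = 297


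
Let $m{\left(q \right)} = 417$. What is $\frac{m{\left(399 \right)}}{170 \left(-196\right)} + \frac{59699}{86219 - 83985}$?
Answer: $\frac{994119551}{37218440} \approx 26.71$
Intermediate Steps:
$\frac{m{\left(399 \right)}}{170 \left(-196\right)} + \frac{59699}{86219 - 83985} = \frac{417}{170 \left(-196\right)} + \frac{59699}{86219 - 83985} = \frac{417}{-33320} + \frac{59699}{2234} = 417 \left(- \frac{1}{33320}\right) + 59699 \cdot \frac{1}{2234} = - \frac{417}{33320} + \frac{59699}{2234} = \frac{994119551}{37218440}$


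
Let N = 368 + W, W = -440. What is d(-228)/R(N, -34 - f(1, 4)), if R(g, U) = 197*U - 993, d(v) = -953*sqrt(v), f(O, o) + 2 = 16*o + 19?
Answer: 953*I*sqrt(57)/11824 ≈ 0.60851*I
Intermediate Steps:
f(O, o) = 17 + 16*o (f(O, o) = -2 + (16*o + 19) = -2 + (19 + 16*o) = 17 + 16*o)
N = -72 (N = 368 - 440 = -72)
R(g, U) = -993 + 197*U
d(-228)/R(N, -34 - f(1, 4)) = (-1906*I*sqrt(57))/(-993 + 197*(-34 - (17 + 16*4))) = (-1906*I*sqrt(57))/(-993 + 197*(-34 - (17 + 64))) = (-1906*I*sqrt(57))/(-993 + 197*(-34 - 1*81)) = (-1906*I*sqrt(57))/(-993 + 197*(-34 - 81)) = (-1906*I*sqrt(57))/(-993 + 197*(-115)) = (-1906*I*sqrt(57))/(-993 - 22655) = -1906*I*sqrt(57)/(-23648) = -1906*I*sqrt(57)*(-1/23648) = 953*I*sqrt(57)/11824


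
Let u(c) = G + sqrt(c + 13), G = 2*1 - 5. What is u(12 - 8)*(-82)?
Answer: 246 - 82*sqrt(17) ≈ -92.095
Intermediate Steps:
G = -3 (G = 2 - 5 = -3)
u(c) = -3 + sqrt(13 + c) (u(c) = -3 + sqrt(c + 13) = -3 + sqrt(13 + c))
u(12 - 8)*(-82) = (-3 + sqrt(13 + (12 - 8)))*(-82) = (-3 + sqrt(13 + 4))*(-82) = (-3 + sqrt(17))*(-82) = 246 - 82*sqrt(17)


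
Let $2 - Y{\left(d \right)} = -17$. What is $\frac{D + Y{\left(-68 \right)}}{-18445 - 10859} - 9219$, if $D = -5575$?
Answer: $- \frac{22512335}{2442} \approx -9218.8$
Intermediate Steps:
$Y{\left(d \right)} = 19$ ($Y{\left(d \right)} = 2 - -17 = 2 + 17 = 19$)
$\frac{D + Y{\left(-68 \right)}}{-18445 - 10859} - 9219 = \frac{-5575 + 19}{-18445 - 10859} - 9219 = - \frac{5556}{-29304} - 9219 = \left(-5556\right) \left(- \frac{1}{29304}\right) - 9219 = \frac{463}{2442} - 9219 = - \frac{22512335}{2442}$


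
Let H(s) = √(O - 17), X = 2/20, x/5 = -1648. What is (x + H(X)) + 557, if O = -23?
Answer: -7683 + 2*I*√10 ≈ -7683.0 + 6.3246*I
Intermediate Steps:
x = -8240 (x = 5*(-1648) = -8240)
X = ⅒ (X = 2*(1/20) = ⅒ ≈ 0.10000)
H(s) = 2*I*√10 (H(s) = √(-23 - 17) = √(-40) = 2*I*√10)
(x + H(X)) + 557 = (-8240 + 2*I*√10) + 557 = -7683 + 2*I*√10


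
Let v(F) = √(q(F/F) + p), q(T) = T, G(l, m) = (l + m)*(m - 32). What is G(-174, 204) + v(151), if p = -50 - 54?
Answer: 5160 + I*√103 ≈ 5160.0 + 10.149*I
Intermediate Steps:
G(l, m) = (-32 + m)*(l + m) (G(l, m) = (l + m)*(-32 + m) = (-32 + m)*(l + m))
p = -104
v(F) = I*√103 (v(F) = √(F/F - 104) = √(1 - 104) = √(-103) = I*√103)
G(-174, 204) + v(151) = (204² - 32*(-174) - 32*204 - 174*204) + I*√103 = (41616 + 5568 - 6528 - 35496) + I*√103 = 5160 + I*√103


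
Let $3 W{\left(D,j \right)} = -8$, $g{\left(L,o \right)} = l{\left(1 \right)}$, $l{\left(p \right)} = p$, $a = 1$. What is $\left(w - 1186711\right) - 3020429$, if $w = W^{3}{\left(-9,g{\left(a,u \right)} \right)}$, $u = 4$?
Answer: $- \frac{113593292}{27} \approx -4.2072 \cdot 10^{6}$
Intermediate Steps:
$g{\left(L,o \right)} = 1$
$W{\left(D,j \right)} = - \frac{8}{3}$ ($W{\left(D,j \right)} = \frac{1}{3} \left(-8\right) = - \frac{8}{3}$)
$w = - \frac{512}{27}$ ($w = \left(- \frac{8}{3}\right)^{3} = - \frac{512}{27} \approx -18.963$)
$\left(w - 1186711\right) - 3020429 = \left(- \frac{512}{27} - 1186711\right) - 3020429 = - \frac{32041709}{27} - 3020429 = - \frac{113593292}{27}$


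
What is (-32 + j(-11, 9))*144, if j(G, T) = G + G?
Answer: -7776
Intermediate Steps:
j(G, T) = 2*G
(-32 + j(-11, 9))*144 = (-32 + 2*(-11))*144 = (-32 - 22)*144 = -54*144 = -7776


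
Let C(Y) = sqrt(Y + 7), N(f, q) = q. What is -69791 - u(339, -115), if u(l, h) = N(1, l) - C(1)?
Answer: -70130 + 2*sqrt(2) ≈ -70127.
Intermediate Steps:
C(Y) = sqrt(7 + Y)
u(l, h) = l - 2*sqrt(2) (u(l, h) = l - sqrt(7 + 1) = l - sqrt(8) = l - 2*sqrt(2))
-69791 - u(339, -115) = -69791 - (339 - 2*sqrt(2)) = -69791 + (-339 + 2*sqrt(2)) = -70130 + 2*sqrt(2)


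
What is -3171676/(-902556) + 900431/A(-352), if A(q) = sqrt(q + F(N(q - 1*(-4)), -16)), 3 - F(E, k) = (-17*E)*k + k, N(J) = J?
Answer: 792919/225639 + 900431*sqrt(94323)/94323 ≈ 2935.4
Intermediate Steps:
F(E, k) = 3 - k + 17*E*k (F(E, k) = 3 - ((-17*E)*k + k) = 3 - (-17*E*k + k) = 3 - (k - 17*E*k) = 3 + (-k + 17*E*k) = 3 - k + 17*E*k)
A(q) = sqrt(-1069 - 271*q) (A(q) = sqrt(q + (3 - 1*(-16) + 17*(q - 1*(-4))*(-16))) = sqrt(q + (3 + 16 + 17*(q + 4)*(-16))) = sqrt(q + (3 + 16 + 17*(4 + q)*(-16))) = sqrt(q + (3 + 16 + (-1088 - 272*q))) = sqrt(q + (-1069 - 272*q)) = sqrt(-1069 - 271*q))
-3171676/(-902556) + 900431/A(-352) = -3171676/(-902556) + 900431/(sqrt(-1069 - 271*(-352))) = -3171676*(-1/902556) + 900431/(sqrt(-1069 + 95392)) = 792919/225639 + 900431/(sqrt(94323)) = 792919/225639 + 900431*(sqrt(94323)/94323) = 792919/225639 + 900431*sqrt(94323)/94323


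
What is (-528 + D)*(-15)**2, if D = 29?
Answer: -112275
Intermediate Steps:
(-528 + D)*(-15)**2 = (-528 + 29)*(-15)**2 = -499*225 = -112275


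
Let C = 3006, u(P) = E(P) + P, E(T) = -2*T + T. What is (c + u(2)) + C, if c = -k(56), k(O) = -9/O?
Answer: 168345/56 ≈ 3006.2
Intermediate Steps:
E(T) = -T
u(P) = 0 (u(P) = -P + P = 0)
c = 9/56 (c = -(-9)/56 = -1*(-9/56) = 9/56 ≈ 0.16071)
(c + u(2)) + C = (9/56 + 0) + 3006 = 9/56 + 3006 = 168345/56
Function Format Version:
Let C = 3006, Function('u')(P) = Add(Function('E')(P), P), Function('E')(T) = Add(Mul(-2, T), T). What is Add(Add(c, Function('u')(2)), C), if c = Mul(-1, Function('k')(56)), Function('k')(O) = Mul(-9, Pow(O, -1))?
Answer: Rational(168345, 56) ≈ 3006.2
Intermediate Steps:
Function('E')(T) = Mul(-1, T)
Function('u')(P) = 0 (Function('u')(P) = Add(Mul(-1, P), P) = 0)
c = Rational(9, 56) (c = Mul(-1, Mul(-9, Pow(56, -1))) = Mul(-1, Mul(-9, Rational(1, 56))) = Mul(-1, Rational(-9, 56)) = Rational(9, 56) ≈ 0.16071)
Add(Add(c, Function('u')(2)), C) = Add(Add(Rational(9, 56), 0), 3006) = Add(Rational(9, 56), 3006) = Rational(168345, 56)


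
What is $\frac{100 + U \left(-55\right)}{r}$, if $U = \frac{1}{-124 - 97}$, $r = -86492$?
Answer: $- \frac{3165}{2730676} \approx -0.0011591$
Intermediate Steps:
$U = - \frac{1}{221}$ ($U = \frac{1}{-221} = - \frac{1}{221} \approx -0.0045249$)
$\frac{100 + U \left(-55\right)}{r} = \frac{100 - - \frac{55}{221}}{-86492} = \left(100 + \frac{55}{221}\right) \left(- \frac{1}{86492}\right) = \frac{22155}{221} \left(- \frac{1}{86492}\right) = - \frac{3165}{2730676}$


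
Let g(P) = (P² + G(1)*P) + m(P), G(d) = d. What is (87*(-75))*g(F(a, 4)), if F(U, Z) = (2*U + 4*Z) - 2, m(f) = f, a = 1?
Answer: -1879200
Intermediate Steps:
F(U, Z) = -2 + 2*U + 4*Z
g(P) = P² + 2*P (g(P) = (P² + 1*P) + P = (P² + P) + P = (P + P²) + P = P² + 2*P)
(87*(-75))*g(F(a, 4)) = (87*(-75))*((-2 + 2*1 + 4*4)*(2 + (-2 + 2*1 + 4*4))) = -6525*(-2 + 2 + 16)*(2 + (-2 + 2 + 16)) = -104400*(2 + 16) = -104400*18 = -6525*288 = -1879200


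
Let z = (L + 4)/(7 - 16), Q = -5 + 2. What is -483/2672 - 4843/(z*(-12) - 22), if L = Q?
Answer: 19395771/82832 ≈ 234.16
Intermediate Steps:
Q = -3
L = -3
z = -⅑ (z = (-3 + 4)/(7 - 16) = 1/(-9) = 1*(-⅑) = -⅑ ≈ -0.11111)
-483/2672 - 4843/(z*(-12) - 22) = -483/2672 - 4843/(-⅑*(-12) - 22) = -483*1/2672 - 4843/(4/3 - 22) = -483/2672 - 4843/(-62/3) = -483/2672 - 4843*(-3/62) = -483/2672 + 14529/62 = 19395771/82832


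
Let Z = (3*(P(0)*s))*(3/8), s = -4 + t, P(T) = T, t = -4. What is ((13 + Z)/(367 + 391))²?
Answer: 169/574564 ≈ 0.00029414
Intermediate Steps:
s = -8 (s = -4 - 4 = -8)
Z = 0 (Z = (3*(0*(-8)))*(3/8) = (3*0)*(3*(⅛)) = 0*(3/8) = 0)
((13 + Z)/(367 + 391))² = ((13 + 0)/(367 + 391))² = (13/758)² = 169/574564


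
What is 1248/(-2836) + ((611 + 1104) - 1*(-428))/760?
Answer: 1282267/538840 ≈ 2.3797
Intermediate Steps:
1248/(-2836) + ((611 + 1104) - 1*(-428))/760 = 1248*(-1/2836) + (1715 + 428)*(1/760) = -312/709 + 2143*(1/760) = -312/709 + 2143/760 = 1282267/538840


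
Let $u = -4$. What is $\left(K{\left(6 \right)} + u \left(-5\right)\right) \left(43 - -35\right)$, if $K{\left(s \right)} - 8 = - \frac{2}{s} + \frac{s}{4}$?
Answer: $2275$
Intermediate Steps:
$K{\left(s \right)} = 8 - \frac{2}{s} + \frac{s}{4}$ ($K{\left(s \right)} = 8 + \left(- \frac{2}{s} + \frac{s}{4}\right) = 8 - \frac{2}{s} + \frac{s}{4}$)
$\left(K{\left(6 \right)} + u \left(-5\right)\right) \left(43 - -35\right) = \left(\left(8 - \frac{2}{6} + \frac{1}{4} \cdot 6\right) - -20\right) \left(43 - -35\right) = \left(\left(8 - \frac{1}{3} + \frac{3}{2}\right) + 20\right) \left(43 + 35\right) = \left(\left(8 - \frac{1}{3} + \frac{3}{2}\right) + 20\right) 78 = \left(\frac{55}{6} + 20\right) 78 = \frac{175}{6} \cdot 78 = 2275$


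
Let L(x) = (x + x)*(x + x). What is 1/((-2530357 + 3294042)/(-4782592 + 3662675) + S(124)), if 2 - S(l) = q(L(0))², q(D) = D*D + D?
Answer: 1119917/1476149 ≈ 0.75867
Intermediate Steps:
L(x) = 4*x² (L(x) = (2*x)*(2*x) = 4*x²)
q(D) = D + D² (q(D) = D² + D = D + D²)
S(l) = 2 (S(l) = 2 - ((4*0²)*(1 + 4*0²))² = 2 - ((4*0)*(1 + 4*0))² = 2 - (0*(1 + 0))² = 2 - (0*1)² = 2 - 1*0² = 2 - 1*0 = 2 + 0 = 2)
1/((-2530357 + 3294042)/(-4782592 + 3662675) + S(124)) = 1/((-2530357 + 3294042)/(-4782592 + 3662675) + 2) = 1/(763685/(-1119917) + 2) = 1/(763685*(-1/1119917) + 2) = 1/(-763685/1119917 + 2) = 1/(1476149/1119917) = 1119917/1476149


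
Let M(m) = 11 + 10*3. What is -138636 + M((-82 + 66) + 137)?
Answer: -138595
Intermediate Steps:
M(m) = 41 (M(m) = 11 + 30 = 41)
-138636 + M((-82 + 66) + 137) = -138636 + 41 = -138595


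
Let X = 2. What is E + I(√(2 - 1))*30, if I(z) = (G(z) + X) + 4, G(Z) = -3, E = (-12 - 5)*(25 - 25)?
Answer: 90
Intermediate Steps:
E = 0 (E = -17*0 = 0)
I(z) = 3 (I(z) = (-3 + 2) + 4 = -1 + 4 = 3)
E + I(√(2 - 1))*30 = 0 + 3*30 = 0 + 90 = 90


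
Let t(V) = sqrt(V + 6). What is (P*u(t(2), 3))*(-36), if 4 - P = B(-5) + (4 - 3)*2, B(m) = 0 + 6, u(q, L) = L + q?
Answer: 432 + 288*sqrt(2) ≈ 839.29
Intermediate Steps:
t(V) = sqrt(6 + V)
B(m) = 6
P = -4 (P = 4 - (6 + (4 - 3)*2) = 4 - (6 + 1*2) = 4 - (6 + 2) = 4 - 1*8 = 4 - 8 = -4)
(P*u(t(2), 3))*(-36) = -4*(3 + sqrt(6 + 2))*(-36) = -4*(3 + sqrt(8))*(-36) = -4*(3 + 2*sqrt(2))*(-36) = (-12 - 8*sqrt(2))*(-36) = 432 + 288*sqrt(2)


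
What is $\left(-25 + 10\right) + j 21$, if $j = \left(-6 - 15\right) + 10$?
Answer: $-246$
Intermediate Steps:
$j = -11$ ($j = -21 + 10 = -11$)
$\left(-25 + 10\right) + j 21 = \left(-25 + 10\right) - 231 = -15 - 231 = -246$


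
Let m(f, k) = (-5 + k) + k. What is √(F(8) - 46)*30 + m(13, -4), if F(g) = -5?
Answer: -13 + 30*I*√51 ≈ -13.0 + 214.24*I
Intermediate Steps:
m(f, k) = -5 + 2*k
√(F(8) - 46)*30 + m(13, -4) = √(-5 - 46)*30 + (-5 + 2*(-4)) = √(-51)*30 + (-5 - 8) = (I*√51)*30 - 13 = 30*I*√51 - 13 = -13 + 30*I*√51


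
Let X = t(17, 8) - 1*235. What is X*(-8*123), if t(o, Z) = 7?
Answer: 224352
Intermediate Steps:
X = -228 (X = 7 - 1*235 = 7 - 235 = -228)
X*(-8*123) = -(-1824)*123 = -228*(-984) = 224352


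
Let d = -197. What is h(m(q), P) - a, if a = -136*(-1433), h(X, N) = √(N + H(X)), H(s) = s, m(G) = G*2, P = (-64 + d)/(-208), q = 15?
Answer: -194888 + √84513/52 ≈ -1.9488e+5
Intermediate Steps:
P = 261/208 (P = (-64 - 197)/(-208) = -261*(-1/208) = 261/208 ≈ 1.2548)
m(G) = 2*G
h(X, N) = √(N + X)
a = 194888
h(m(q), P) - a = √(261/208 + 2*15) - 1*194888 = √(261/208 + 30) - 194888 = √(6501/208) - 194888 = √84513/52 - 194888 = -194888 + √84513/52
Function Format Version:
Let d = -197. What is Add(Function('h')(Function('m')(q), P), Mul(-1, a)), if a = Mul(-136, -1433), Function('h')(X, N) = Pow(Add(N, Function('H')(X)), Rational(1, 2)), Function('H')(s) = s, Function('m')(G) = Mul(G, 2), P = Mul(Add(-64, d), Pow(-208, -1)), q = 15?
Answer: Add(-194888, Mul(Rational(1, 52), Pow(84513, Rational(1, 2)))) ≈ -1.9488e+5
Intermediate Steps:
P = Rational(261, 208) (P = Mul(Add(-64, -197), Pow(-208, -1)) = Mul(-261, Rational(-1, 208)) = Rational(261, 208) ≈ 1.2548)
Function('m')(G) = Mul(2, G)
Function('h')(X, N) = Pow(Add(N, X), Rational(1, 2))
a = 194888
Add(Function('h')(Function('m')(q), P), Mul(-1, a)) = Add(Pow(Add(Rational(261, 208), Mul(2, 15)), Rational(1, 2)), Mul(-1, 194888)) = Add(Pow(Add(Rational(261, 208), 30), Rational(1, 2)), -194888) = Add(Pow(Rational(6501, 208), Rational(1, 2)), -194888) = Add(Mul(Rational(1, 52), Pow(84513, Rational(1, 2))), -194888) = Add(-194888, Mul(Rational(1, 52), Pow(84513, Rational(1, 2))))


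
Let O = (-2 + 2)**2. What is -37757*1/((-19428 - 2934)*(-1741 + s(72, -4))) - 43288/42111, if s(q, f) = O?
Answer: -562296292241/546491880954 ≈ -1.0289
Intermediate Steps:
O = 0 (O = 0**2 = 0)
s(q, f) = 0
-37757*1/((-19428 - 2934)*(-1741 + s(72, -4))) - 43288/42111 = -37757*1/((-19428 - 2934)*(-1741 + 0)) - 43288/42111 = -37757/((-1741*(-22362))) - 43288*1/42111 = -37757/38932242 - 43288/42111 = -562296292241/546491880954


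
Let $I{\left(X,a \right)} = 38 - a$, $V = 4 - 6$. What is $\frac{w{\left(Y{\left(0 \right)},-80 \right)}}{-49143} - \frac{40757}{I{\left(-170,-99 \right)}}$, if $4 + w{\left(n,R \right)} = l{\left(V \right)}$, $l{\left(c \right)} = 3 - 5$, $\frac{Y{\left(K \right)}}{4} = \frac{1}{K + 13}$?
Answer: $- \frac{667640143}{2244197} \approx -297.5$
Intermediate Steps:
$Y{\left(K \right)} = \frac{4}{13 + K}$ ($Y{\left(K \right)} = \frac{4}{K + 13} = \frac{4}{13 + K}$)
$V = -2$ ($V = 4 - 6 = -2$)
$l{\left(c \right)} = -2$ ($l{\left(c \right)} = 3 - 5 = -2$)
$w{\left(n,R \right)} = -6$ ($w{\left(n,R \right)} = -4 - 2 = -6$)
$\frac{w{\left(Y{\left(0 \right)},-80 \right)}}{-49143} - \frac{40757}{I{\left(-170,-99 \right)}} = - \frac{6}{-49143} - \frac{40757}{38 - -99} = \left(-6\right) \left(- \frac{1}{49143}\right) - \frac{40757}{38 + 99} = \frac{2}{16381} - \frac{40757}{137} = - \frac{667640143}{2244197}$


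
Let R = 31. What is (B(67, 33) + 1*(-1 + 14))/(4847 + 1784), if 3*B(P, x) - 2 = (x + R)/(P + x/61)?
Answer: 379/179735 ≈ 0.0021087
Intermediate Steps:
B(P, x) = 2/3 + (31 + x)/(3*(P + x/61)) (B(P, x) = 2/3 + ((x + 31)/(P + x/61))/3 = 2/3 + ((31 + x)/(P + x*(1/61)))/3 = 2/3 + ((31 + x)/(P + x/61))/3 = 2/3 + (31 + x)/(3*(P + x/61)))
(B(67, 33) + 1*(-1 + 14))/(4847 + 1784) = ((1891 + 63*33 + 122*67)/(3*(33 + 61*67)) + 1*(-1 + 14))/(4847 + 1784) = ((1891 + 2079 + 8174)/(3*(33 + 4087)) + 1*13)/6631 = ((1/3)*12144/4120 + 13)*(1/6631) = ((1/3)*(1/4120)*12144 + 13)*(1/6631) = (506/515 + 13)*(1/6631) = (7201/515)*(1/6631) = 379/179735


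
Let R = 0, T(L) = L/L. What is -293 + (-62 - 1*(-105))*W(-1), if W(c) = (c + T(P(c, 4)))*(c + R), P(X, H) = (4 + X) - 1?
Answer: -293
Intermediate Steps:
P(X, H) = 3 + X
T(L) = 1
W(c) = c*(1 + c) (W(c) = (c + 1)*(c + 0) = (1 + c)*c = c*(1 + c))
-293 + (-62 - 1*(-105))*W(-1) = -293 + (-62 - 1*(-105))*(-(1 - 1)) = -293 + (-62 + 105)*(-1*0) = -293 + 43*0 = -293 + 0 = -293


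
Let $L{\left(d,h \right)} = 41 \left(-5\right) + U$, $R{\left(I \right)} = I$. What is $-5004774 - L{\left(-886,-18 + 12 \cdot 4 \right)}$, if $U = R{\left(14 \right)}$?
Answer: $-5004583$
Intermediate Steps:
$U = 14$
$L{\left(d,h \right)} = -191$ ($L{\left(d,h \right)} = 41 \left(-5\right) + 14 = -205 + 14 = -191$)
$-5004774 - L{\left(-886,-18 + 12 \cdot 4 \right)} = -5004774 - -191 = -5004774 + 191 = -5004583$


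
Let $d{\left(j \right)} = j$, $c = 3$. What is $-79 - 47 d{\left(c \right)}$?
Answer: $-220$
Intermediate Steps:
$-79 - 47 d{\left(c \right)} = -79 - 141 = -220$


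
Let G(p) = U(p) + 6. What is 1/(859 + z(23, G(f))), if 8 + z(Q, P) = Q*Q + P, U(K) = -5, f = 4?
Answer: 1/1381 ≈ 0.00072411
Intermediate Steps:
G(p) = 1 (G(p) = -5 + 6 = 1)
z(Q, P) = -8 + P + Q² (z(Q, P) = -8 + (Q*Q + P) = -8 + (Q² + P) = -8 + (P + Q²) = -8 + P + Q²)
1/(859 + z(23, G(f))) = 1/(859 + (-8 + 1 + 23²)) = 1/(859 + (-8 + 1 + 529)) = 1/(859 + 522) = 1/1381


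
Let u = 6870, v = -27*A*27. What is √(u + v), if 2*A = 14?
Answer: √1767 ≈ 42.036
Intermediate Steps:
A = 7 (A = (½)*14 = 7)
v = -5103 (v = -27*7*27 = -189*27 = -5103)
√(u + v) = √(6870 - 5103) = √1767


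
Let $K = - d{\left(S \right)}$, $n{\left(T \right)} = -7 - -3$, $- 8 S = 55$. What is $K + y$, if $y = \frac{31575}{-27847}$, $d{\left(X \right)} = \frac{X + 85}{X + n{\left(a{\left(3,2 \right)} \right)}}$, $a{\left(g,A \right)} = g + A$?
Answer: $\frac{14657350}{2422689} \approx 6.05$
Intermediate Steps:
$a{\left(g,A \right)} = A + g$
$S = - \frac{55}{8}$ ($S = \left(- \frac{1}{8}\right) 55 = - \frac{55}{8} \approx -6.875$)
$n{\left(T \right)} = -4$ ($n{\left(T \right)} = -7 + 3 = -4$)
$d{\left(X \right)} = \frac{85 + X}{-4 + X}$ ($d{\left(X \right)} = \frac{X + 85}{X - 4} = \frac{85 + X}{-4 + X}$)
$y = - \frac{31575}{27847}$ ($y = 31575 \left(- \frac{1}{27847}\right) = - \frac{31575}{27847} \approx -1.1339$)
$K = \frac{625}{87}$ ($K = - \frac{85 - \frac{55}{8}}{-4 - \frac{55}{8}} = - \frac{625}{\left(- \frac{87}{8}\right) 8} = - \frac{\left(-8\right) 625}{87 \cdot 8} = \left(-1\right) \left(- \frac{625}{87}\right) = \frac{625}{87} \approx 7.1839$)
$K + y = \frac{625}{87} - \frac{31575}{27847} = \frac{14657350}{2422689}$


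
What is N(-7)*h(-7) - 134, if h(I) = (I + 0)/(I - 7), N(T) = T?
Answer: -275/2 ≈ -137.50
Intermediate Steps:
h(I) = I/(-7 + I)
N(-7)*h(-7) - 134 = -(-49)/(-7 - 7) - 134 = -(-49)/(-14) - 134 = -(-49)*(-1)/14 - 134 = -7*1/2 - 134 = -7/2 - 134 = -275/2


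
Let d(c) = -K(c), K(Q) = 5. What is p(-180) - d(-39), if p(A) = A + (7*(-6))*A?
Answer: 7385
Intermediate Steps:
d(c) = -5 (d(c) = -1*5 = -5)
p(A) = -41*A (p(A) = A - 42*A = -41*A)
p(-180) - d(-39) = -41*(-180) - 1*(-5) = 7380 + 5 = 7385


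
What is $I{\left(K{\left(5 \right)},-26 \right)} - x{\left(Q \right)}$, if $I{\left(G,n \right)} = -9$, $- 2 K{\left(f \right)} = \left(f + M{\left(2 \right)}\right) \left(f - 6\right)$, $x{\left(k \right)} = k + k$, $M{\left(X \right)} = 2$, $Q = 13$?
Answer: $-35$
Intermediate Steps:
$x{\left(k \right)} = 2 k$
$K{\left(f \right)} = - \frac{\left(-6 + f\right) \left(2 + f\right)}{2}$ ($K{\left(f \right)} = - \frac{\left(f + 2\right) \left(f - 6\right)}{2} = - \frac{\left(2 + f\right) \left(-6 + f\right)}{2} = - \frac{\left(-6 + f\right) \left(2 + f\right)}{2}$)
$I{\left(K{\left(5 \right)},-26 \right)} - x{\left(Q \right)} = -9 - 2 \cdot 13 = -9 - 26 = -35$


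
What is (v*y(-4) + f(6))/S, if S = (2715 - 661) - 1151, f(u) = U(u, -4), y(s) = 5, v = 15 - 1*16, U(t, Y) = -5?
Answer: -10/903 ≈ -0.011074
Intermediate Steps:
v = -1 (v = 15 - 16 = -1)
f(u) = -5
S = 903 (S = 2054 - 1151 = 903)
(v*y(-4) + f(6))/S = (-1*5 - 5)/903 = (-5 - 5)*(1/903) = -10*1/903 = -10/903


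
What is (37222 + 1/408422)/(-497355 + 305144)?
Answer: -15202283685/78503201042 ≈ -0.19365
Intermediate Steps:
(37222 + 1/408422)/(-497355 + 305144) = (37222 + 1/408422)/(-192211) = (15202283685/408422)*(-1/192211) = -15202283685/78503201042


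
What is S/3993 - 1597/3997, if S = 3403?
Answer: 7224970/15960021 ≈ 0.45269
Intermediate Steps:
S/3993 - 1597/3997 = 3403/3993 - 1597/3997 = 7224970/15960021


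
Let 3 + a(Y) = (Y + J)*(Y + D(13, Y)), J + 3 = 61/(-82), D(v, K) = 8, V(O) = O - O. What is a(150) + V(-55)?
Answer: 947324/41 ≈ 23105.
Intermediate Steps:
V(O) = 0
J = -307/82 (J = -3 + 61/(-82) = -3 + 61*(-1/82) = -3 - 61/82 = -307/82 ≈ -3.7439)
a(Y) = -3 + (8 + Y)*(-307/82 + Y) (a(Y) = -3 + (Y - 307/82)*(Y + 8) = -3 + (-307/82 + Y)*(8 + Y) = -3 + (8 + Y)*(-307/82 + Y))
a(150) + V(-55) = (-1351/41 + 150² + (349/82)*150) + 0 = (-1351/41 + 22500 + 26175/41) + 0 = 947324/41 + 0 = 947324/41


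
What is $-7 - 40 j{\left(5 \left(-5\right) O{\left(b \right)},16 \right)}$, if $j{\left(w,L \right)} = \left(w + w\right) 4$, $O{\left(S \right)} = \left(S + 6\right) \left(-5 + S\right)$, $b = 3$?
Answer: $-144007$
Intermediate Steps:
$O{\left(S \right)} = \left(-5 + S\right) \left(6 + S\right)$ ($O{\left(S \right)} = \left(6 + S\right) \left(-5 + S\right) = \left(-5 + S\right) \left(6 + S\right)$)
$j{\left(w,L \right)} = 8 w$ ($j{\left(w,L \right)} = 2 w 4 = 8 w$)
$-7 - 40 j{\left(5 \left(-5\right) O{\left(b \right)},16 \right)} = -7 - 40 \cdot 8 \cdot 5 \left(-5\right) \left(-30 + 3 + 3^{2}\right) = -7 - 40 \cdot 8 \left(- 25 \left(-30 + 3 + 9\right)\right) = -7 - 40 \cdot 8 \left(\left(-25\right) \left(-18\right)\right) = -7 - 40 \cdot 8 \cdot 450 = -7 - 144000 = -144007$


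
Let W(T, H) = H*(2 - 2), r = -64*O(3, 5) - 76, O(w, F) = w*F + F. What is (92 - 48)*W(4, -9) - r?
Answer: 1356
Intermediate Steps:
O(w, F) = F + F*w (O(w, F) = F*w + F = F + F*w)
r = -1356 (r = -320*(1 + 3) - 76 = -320*4 - 76 = -64*20 - 76 = -1280 - 76 = -1356)
W(T, H) = 0 (W(T, H) = H*0 = 0)
(92 - 48)*W(4, -9) - r = (92 - 48)*0 - 1*(-1356) = 44*0 + 1356 = 0 + 1356 = 1356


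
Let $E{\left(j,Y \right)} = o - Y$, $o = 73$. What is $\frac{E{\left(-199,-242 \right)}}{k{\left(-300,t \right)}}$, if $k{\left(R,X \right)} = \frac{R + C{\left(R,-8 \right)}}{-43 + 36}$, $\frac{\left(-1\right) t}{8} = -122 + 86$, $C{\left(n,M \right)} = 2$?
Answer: $\frac{2205}{298} \approx 7.3993$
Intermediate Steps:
$E{\left(j,Y \right)} = 73 - Y$
$t = 288$ ($t = - 8 \left(-122 + 86\right) = \left(-8\right) \left(-36\right) = 288$)
$k{\left(R,X \right)} = - \frac{2}{7} - \frac{R}{7}$ ($k{\left(R,X \right)} = \frac{R + 2}{-43 + 36} = \frac{2 + R}{-7} = \left(2 + R\right) \left(- \frac{1}{7}\right) = - \frac{2}{7} - \frac{R}{7}$)
$\frac{E{\left(-199,-242 \right)}}{k{\left(-300,t \right)}} = \frac{73 - -242}{- \frac{2}{7} - - \frac{300}{7}} = \frac{73 + 242}{- \frac{2}{7} + \frac{300}{7}} = \frac{315}{\frac{298}{7}} = 315 \cdot \frac{7}{298} = \frac{2205}{298}$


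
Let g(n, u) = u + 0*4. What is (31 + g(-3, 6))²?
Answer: 1369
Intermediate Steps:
g(n, u) = u (g(n, u) = u + 0 = u)
(31 + g(-3, 6))² = (31 + 6)² = 37² = 1369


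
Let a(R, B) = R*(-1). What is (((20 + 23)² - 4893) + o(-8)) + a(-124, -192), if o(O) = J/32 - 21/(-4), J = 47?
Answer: -93225/32 ≈ -2913.3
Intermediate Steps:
o(O) = 215/32 (o(O) = 47/32 - 21/(-4) = 47*(1/32) - 21*(-¼) = 47/32 + 21/4 = 215/32)
a(R, B) = -R
(((20 + 23)² - 4893) + o(-8)) + a(-124, -192) = (((20 + 23)² - 4893) + 215/32) - 1*(-124) = ((43² - 4893) + 215/32) + 124 = ((1849 - 4893) + 215/32) + 124 = (-3044 + 215/32) + 124 = -97193/32 + 124 = -93225/32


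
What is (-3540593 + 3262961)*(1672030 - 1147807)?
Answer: -145541079936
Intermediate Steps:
(-3540593 + 3262961)*(1672030 - 1147807) = -277632*524223 = -145541079936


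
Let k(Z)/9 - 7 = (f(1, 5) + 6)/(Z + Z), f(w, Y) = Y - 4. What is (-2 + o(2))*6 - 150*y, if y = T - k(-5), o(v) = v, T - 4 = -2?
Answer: 8205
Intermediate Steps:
T = 2 (T = 4 - 2 = 2)
f(w, Y) = -4 + Y
k(Z) = 63 + 63/(2*Z) (k(Z) = 63 + 9*(((-4 + 5) + 6)/(Z + Z)) = 63 + 9*((1 + 6)/((2*Z))) = 63 + 9*(7*(1/(2*Z))) = 63 + 9*(7/(2*Z)) = 63 + 63/(2*Z))
y = -547/10 (y = 2 - (63 + (63/2)/(-5)) = 2 - (63 + (63/2)*(-1/5)) = 2 - (63 - 63/10) = 2 - 1*567/10 = 2 - 567/10 = -547/10 ≈ -54.700)
(-2 + o(2))*6 - 150*y = (-2 + 2)*6 - 150*(-547/10) = 0*6 + 8205 = 0 + 8205 = 8205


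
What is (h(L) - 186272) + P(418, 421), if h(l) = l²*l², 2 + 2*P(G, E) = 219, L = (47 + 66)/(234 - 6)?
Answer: -503076212546495/2702336256 ≈ -1.8616e+5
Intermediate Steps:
L = 113/228 ≈ 0.49561
P(G, E) = 217/2 (P(G, E) = -1 + (½)*219 = -1 + 219/2 = 217/2)
h(l) = l⁴
(h(L) - 186272) + P(418, 421) = ((113/228)⁴ - 186272) + 217/2 = (163047361/2702336256 - 186272) + 217/2 = -503369416030271/2702336256 + 217/2 = -503076212546495/2702336256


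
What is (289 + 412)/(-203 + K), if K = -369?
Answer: -701/572 ≈ -1.2255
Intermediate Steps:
(289 + 412)/(-203 + K) = (289 + 412)/(-203 - 369) = 701/(-572) = 701*(-1/572) = -701/572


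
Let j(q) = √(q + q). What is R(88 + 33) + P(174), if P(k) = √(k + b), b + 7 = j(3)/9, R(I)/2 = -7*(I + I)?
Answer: -3388 + √(1503 + √6)/3 ≈ -3375.1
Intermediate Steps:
j(q) = √2*√q (j(q) = √(2*q) = √2*√q)
R(I) = -28*I (R(I) = 2*(-7*(I + I)) = 2*(-14*I) = -28*I)
b = -7 + √6/9 (b = -7 + (√2*√3)/9 = -7 + √6*(⅑) = -7 + √6/9 ≈ -6.7278)
P(k) = √(-7 + k + √6/9) (P(k) = √(k + (-7 + √6/9)) = √(-7 + k + √6/9))
R(88 + 33) + P(174) = -28*(88 + 33) + √(-63 + √6 + 9*174)/3 = -28*121 + √(-63 + √6 + 1566)/3 = -3388 + √(1503 + √6)/3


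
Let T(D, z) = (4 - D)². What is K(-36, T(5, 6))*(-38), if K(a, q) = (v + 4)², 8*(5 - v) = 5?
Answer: -85291/32 ≈ -2665.3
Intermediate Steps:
v = 35/8 (v = 5 - ⅛*5 = 5 - 5/8 = 35/8 ≈ 4.3750)
K(a, q) = 4489/64 (K(a, q) = (35/8 + 4)² = (67/8)² = 4489/64)
K(-36, T(5, 6))*(-38) = (4489/64)*(-38) = -85291/32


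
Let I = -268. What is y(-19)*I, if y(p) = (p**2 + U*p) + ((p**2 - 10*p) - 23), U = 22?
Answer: -126228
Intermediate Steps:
y(p) = -23 + 2*p**2 + 12*p (y(p) = (p**2 + 22*p) + ((p**2 - 10*p) - 23) = (p**2 + 22*p) + (-23 + p**2 - 10*p) = -23 + 2*p**2 + 12*p)
y(-19)*I = (-23 + 2*(-19)**2 + 12*(-19))*(-268) = (-23 + 2*361 - 228)*(-268) = (-23 + 722 - 228)*(-268) = 471*(-268) = -126228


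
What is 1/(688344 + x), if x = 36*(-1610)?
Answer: 1/630384 ≈ 1.5863e-6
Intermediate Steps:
x = -57960
1/(688344 + x) = 1/(688344 - 57960) = 1/630384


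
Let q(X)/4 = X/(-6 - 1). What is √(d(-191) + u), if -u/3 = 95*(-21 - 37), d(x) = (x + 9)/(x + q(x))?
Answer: 2*√1357002093/573 ≈ 128.58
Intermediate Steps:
q(X) = -4*X/7 (q(X) = 4*(X/(-6 - 1)) = 4*(X/(-7)) = 4*(X*(-⅐)) = 4*(-X/7) = -4*X/7)
d(x) = 7*(9 + x)/(3*x) (d(x) = (x + 9)/(x - 4*x/7) = (9 + x)/((3*x/7)) = (9 + x)*(7/(3*x)) = 7*(9 + x)/(3*x))
u = 16530 (u = -285*(-21 - 37) = -285*(-58) = -3*(-5510) = 16530)
√(d(-191) + u) = √((7/3 + 21/(-191)) + 16530) = √((7/3 + 21*(-1/191)) + 16530) = √((7/3 - 21/191) + 16530) = √(1274/573 + 16530) = √(9472964/573) = 2*√1357002093/573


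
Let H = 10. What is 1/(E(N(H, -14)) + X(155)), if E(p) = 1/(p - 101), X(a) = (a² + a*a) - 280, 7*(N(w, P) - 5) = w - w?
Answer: 96/4585919 ≈ 2.0934e-5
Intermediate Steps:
N(w, P) = 5 (N(w, P) = 5 + (w - w)/7 = 5 + (⅐)*0 = 5 + 0 = 5)
X(a) = -280 + 2*a² (X(a) = (a² + a²) - 280 = 2*a² - 280 = -280 + 2*a²)
E(p) = 1/(-101 + p)
1/(E(N(H, -14)) + X(155)) = 1/(1/(-101 + 5) + (-280 + 2*155²)) = 1/(1/(-96) + (-280 + 2*24025)) = 1/(-1/96 + (-280 + 48050)) = 1/(-1/96 + 47770) = 1/(4585919/96) = 96/4585919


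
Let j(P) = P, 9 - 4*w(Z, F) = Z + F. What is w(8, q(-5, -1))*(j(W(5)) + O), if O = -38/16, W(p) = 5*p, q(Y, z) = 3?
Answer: -181/16 ≈ -11.313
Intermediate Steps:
w(Z, F) = 9/4 - F/4 - Z/4 (w(Z, F) = 9/4 - (Z + F)/4 = 9/4 - (F + Z)/4 = 9/4 + (-F/4 - Z/4) = 9/4 - F/4 - Z/4)
O = -19/8 (O = -38*1/16 = -19/8 ≈ -2.3750)
w(8, q(-5, -1))*(j(W(5)) + O) = (9/4 - 1/4*3 - 1/4*8)*(5*5 - 19/8) = (9/4 - 3/4 - 2)*(25 - 19/8) = -1/2*181/8 = -181/16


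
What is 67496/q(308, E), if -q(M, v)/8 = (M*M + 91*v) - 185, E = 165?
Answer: -649/8438 ≈ -0.076914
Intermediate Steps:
q(M, v) = 1480 - 728*v - 8*M² (q(M, v) = -8*((M*M + 91*v) - 185) = -8*((M² + 91*v) - 185) = -8*(-185 + M² + 91*v) = 1480 - 728*v - 8*M²)
67496/q(308, E) = 67496/(1480 - 728*165 - 8*308²) = 67496/(1480 - 120120 - 8*94864) = 67496/(1480 - 120120 - 758912) = 67496/(-877552) = 67496*(-1/877552) = -649/8438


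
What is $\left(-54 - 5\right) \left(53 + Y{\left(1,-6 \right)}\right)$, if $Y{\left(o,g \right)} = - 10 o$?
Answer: $-2537$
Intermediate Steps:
$\left(-54 - 5\right) \left(53 + Y{\left(1,-6 \right)}\right) = \left(-54 - 5\right) \left(53 - 10\right) = \left(-59\right) 43 = -2537$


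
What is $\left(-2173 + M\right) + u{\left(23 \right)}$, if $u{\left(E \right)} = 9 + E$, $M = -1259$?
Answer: $-3400$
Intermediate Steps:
$\left(-2173 + M\right) + u{\left(23 \right)} = \left(-2173 - 1259\right) + \left(9 + 23\right) = -3432 + 32 = -3400$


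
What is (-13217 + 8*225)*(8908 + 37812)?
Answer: -533402240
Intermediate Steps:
(-13217 + 8*225)*(8908 + 37812) = (-13217 + 1800)*46720 = -11417*46720 = -533402240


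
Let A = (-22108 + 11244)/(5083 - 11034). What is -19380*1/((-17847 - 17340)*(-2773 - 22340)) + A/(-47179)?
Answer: -455792663188/7518056399937303 ≈ -6.0626e-5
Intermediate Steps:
A = 10864/5951 (A = -10864/(-5951) = -10864*(-1/5951) = 10864/5951 ≈ 1.8256)
-19380*1/((-17847 - 17340)*(-2773 - 22340)) + A/(-47179) = -19380*1/((-17847 - 17340)*(-2773 - 22340)) + (10864/5951)/(-47179) = -19380/((-35187*(-25113))) + (10864/5951)*(-1/47179) = -19380/883651131 - 10864/280762229 = -19380*1/883651131 - 10864/280762229 = -6460/294550377 - 10864/280762229 = -455792663188/7518056399937303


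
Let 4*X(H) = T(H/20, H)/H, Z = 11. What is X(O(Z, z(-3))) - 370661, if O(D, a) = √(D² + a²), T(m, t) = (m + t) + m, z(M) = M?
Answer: -14826429/40 ≈ -3.7066e+5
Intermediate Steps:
T(m, t) = t + 2*m
X(H) = 11/40 (X(H) = ((H + 2*(H/20))/H)/4 = ((H + H/10)/H)/4 = ((11*H/10)/H)/4 = (¼)*(11/10) = 11/40)
X(O(Z, z(-3))) - 370661 = 11/40 - 370661 = -14826429/40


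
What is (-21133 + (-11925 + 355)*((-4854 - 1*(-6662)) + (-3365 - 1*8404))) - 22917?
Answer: 115204720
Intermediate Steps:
(-21133 + (-11925 + 355)*((-4854 - 1*(-6662)) + (-3365 - 1*8404))) - 22917 = (-21133 - 11570*((-4854 + 6662) + (-3365 - 8404))) - 22917 = (-21133 - 11570*(1808 - 11769)) - 22917 = (-21133 - 11570*(-9961)) - 22917 = (-21133 + 115248770) - 22917 = 115227637 - 22917 = 115204720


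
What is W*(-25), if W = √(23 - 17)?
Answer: -25*√6 ≈ -61.237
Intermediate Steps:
W = √6 ≈ 2.4495
W*(-25) = √6*(-25) = -25*√6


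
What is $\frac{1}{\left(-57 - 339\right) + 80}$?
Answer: $- \frac{1}{316} \approx -0.0031646$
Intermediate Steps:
$\frac{1}{\left(-57 - 339\right) + 80} = \frac{1}{-396 + 80} = \frac{1}{-316} = - \frac{1}{316}$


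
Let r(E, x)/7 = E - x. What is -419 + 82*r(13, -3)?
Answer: 8765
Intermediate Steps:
r(E, x) = -7*x + 7*E (r(E, x) = 7*(E - x) = -7*x + 7*E)
-419 + 82*r(13, -3) = -419 + 82*(-7*(-3) + 7*13) = -419 + 82*(21 + 91) = -419 + 82*112 = -419 + 9184 = 8765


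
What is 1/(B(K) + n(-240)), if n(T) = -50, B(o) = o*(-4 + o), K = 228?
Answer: 1/51022 ≈ 1.9599e-5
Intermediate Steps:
1/(B(K) + n(-240)) = 1/(228*(-4 + 228) - 50) = 1/(228*224 - 50) = 1/(51072 - 50) = 1/51022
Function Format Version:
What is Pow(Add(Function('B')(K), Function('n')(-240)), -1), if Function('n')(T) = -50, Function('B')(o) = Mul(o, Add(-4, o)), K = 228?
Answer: Rational(1, 51022) ≈ 1.9599e-5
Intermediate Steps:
Pow(Add(Function('B')(K), Function('n')(-240)), -1) = Pow(Add(Mul(228, Add(-4, 228)), -50), -1) = Pow(Add(Mul(228, 224), -50), -1) = Pow(Add(51072, -50), -1) = Pow(51022, -1) = Rational(1, 51022)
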